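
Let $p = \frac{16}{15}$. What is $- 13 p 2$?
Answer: $- \frac{416}{15} \approx -27.733$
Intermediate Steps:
$p = \frac{16}{15}$ ($p = 16 \cdot \frac{1}{15} = \frac{16}{15} \approx 1.0667$)
$- 13 p 2 = \left(-13\right) \frac{16}{15} \cdot 2 = \left(- \frac{208}{15}\right) 2 = - \frac{416}{15}$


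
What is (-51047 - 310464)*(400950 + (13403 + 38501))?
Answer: -163711702394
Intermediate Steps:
(-51047 - 310464)*(400950 + (13403 + 38501)) = -361511*(400950 + 51904) = -361511*452854 = -163711702394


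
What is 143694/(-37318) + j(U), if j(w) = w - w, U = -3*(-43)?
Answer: -71847/18659 ≈ -3.8505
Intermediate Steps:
U = 129
j(w) = 0
143694/(-37318) + j(U) = 143694/(-37318) + 0 = 143694*(-1/37318) + 0 = -71847/18659 + 0 = -71847/18659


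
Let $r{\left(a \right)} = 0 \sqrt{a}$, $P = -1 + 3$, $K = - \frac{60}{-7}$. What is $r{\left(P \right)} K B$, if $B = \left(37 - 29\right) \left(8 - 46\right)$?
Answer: $0$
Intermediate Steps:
$K = \frac{60}{7}$ ($K = \left(-60\right) \left(- \frac{1}{7}\right) = \frac{60}{7} \approx 8.5714$)
$P = 2$
$B = -304$ ($B = 8 \left(-38\right) = -304$)
$r{\left(a \right)} = 0$
$r{\left(P \right)} K B = 0 \cdot \frac{60}{7} \left(-304\right) = 0 \left(-304\right) = 0$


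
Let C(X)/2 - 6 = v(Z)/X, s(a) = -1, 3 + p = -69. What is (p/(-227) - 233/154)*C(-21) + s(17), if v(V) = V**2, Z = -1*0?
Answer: -268297/17479 ≈ -15.350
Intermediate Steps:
p = -72 (p = -3 - 69 = -72)
Z = 0
C(X) = 12 (C(X) = 12 + 2*(0**2/X) = 12 + 2*(0/X) = 12 + 2*0 = 12 + 0 = 12)
(p/(-227) - 233/154)*C(-21) + s(17) = (-72/(-227) - 233/154)*12 - 1 = (-72*(-1/227) - 233*1/154)*12 - 1 = (72/227 - 233/154)*12 - 1 = -41803/34958*12 - 1 = -250818/17479 - 1 = -268297/17479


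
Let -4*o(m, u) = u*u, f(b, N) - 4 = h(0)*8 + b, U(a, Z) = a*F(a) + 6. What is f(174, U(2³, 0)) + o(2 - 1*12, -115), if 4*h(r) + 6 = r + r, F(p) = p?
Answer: -12561/4 ≈ -3140.3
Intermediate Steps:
U(a, Z) = 6 + a² (U(a, Z) = a*a + 6 = a² + 6 = 6 + a²)
h(r) = -3/2 + r/2 (h(r) = -3/2 + (r + r)/4 = -3/2 + (2*r)/4 = -3/2 + r/2)
f(b, N) = -8 + b (f(b, N) = 4 + ((-3/2 + (½)*0)*8 + b) = 4 + ((-3/2 + 0)*8 + b) = 4 + (-3/2*8 + b) = 4 + (-12 + b) = -8 + b)
o(m, u) = -u²/4 (o(m, u) = -u*u/4 = -u²/4)
f(174, U(2³, 0)) + o(2 - 1*12, -115) = (-8 + 174) - ¼*(-115)² = 166 - ¼*13225 = 166 - 13225/4 = -12561/4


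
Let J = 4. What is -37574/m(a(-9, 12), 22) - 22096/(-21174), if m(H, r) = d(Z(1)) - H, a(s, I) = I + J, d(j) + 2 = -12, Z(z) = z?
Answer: 66354563/52935 ≈ 1253.5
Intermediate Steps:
d(j) = -14 (d(j) = -2 - 12 = -14)
a(s, I) = 4 + I (a(s, I) = I + 4 = 4 + I)
m(H, r) = -14 - H
-37574/m(a(-9, 12), 22) - 22096/(-21174) = -37574/(-14 - (4 + 12)) - 22096/(-21174) = -37574/(-14 - 1*16) - 22096*(-1/21174) = -37574/(-14 - 16) + 11048/10587 = -37574/(-30) + 11048/10587 = -37574*(-1/30) + 11048/10587 = 18787/15 + 11048/10587 = 66354563/52935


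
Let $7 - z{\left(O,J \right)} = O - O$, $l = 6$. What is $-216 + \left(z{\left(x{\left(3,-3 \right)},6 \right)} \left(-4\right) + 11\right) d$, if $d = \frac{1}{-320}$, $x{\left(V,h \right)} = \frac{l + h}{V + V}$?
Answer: $- \frac{69103}{320} \approx -215.95$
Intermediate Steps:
$x{\left(V,h \right)} = \frac{6 + h}{2 V}$ ($x{\left(V,h \right)} = \frac{6 + h}{V + V} = \frac{6 + h}{2 V}$)
$z{\left(O,J \right)} = 7$ ($z{\left(O,J \right)} = 7 - \left(O - O\right) = 7 - 0 = 7 + 0 = 7$)
$d = - \frac{1}{320} \approx -0.003125$
$-216 + \left(z{\left(x{\left(3,-3 \right)},6 \right)} \left(-4\right) + 11\right) d = -216 + \left(7 \left(-4\right) + 11\right) \left(- \frac{1}{320}\right) = -216 + \left(-28 + 11\right) \left(- \frac{1}{320}\right) = -216 - - \frac{17}{320} = -216 + \frac{17}{320} = - \frac{69103}{320}$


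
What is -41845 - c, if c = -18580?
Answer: -23265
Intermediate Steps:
-41845 - c = -41845 - 1*(-18580) = -41845 + 18580 = -23265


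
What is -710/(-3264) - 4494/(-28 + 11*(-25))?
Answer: 2480591/164832 ≈ 15.049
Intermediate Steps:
-710/(-3264) - 4494/(-28 + 11*(-25)) = -710*(-1/3264) - 4494/(-28 - 275) = 355/1632 - 4494/(-303) = 355/1632 - 4494*(-1/303) = 355/1632 + 1498/101 = 2480591/164832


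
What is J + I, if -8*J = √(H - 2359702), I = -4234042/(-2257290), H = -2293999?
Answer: 2117021/1128645 - I*√4653701/8 ≈ 1.8757 - 269.66*I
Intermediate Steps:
I = 2117021/1128645 (I = -4234042*(-1/2257290) = 2117021/1128645 ≈ 1.8757)
J = -I*√4653701/8 (J = -√(-2293999 - 2359702)/8 = -I*√4653701/8 ≈ -269.66*I)
J + I = -I*√4653701/8 + 2117021/1128645 = 2117021/1128645 - I*√4653701/8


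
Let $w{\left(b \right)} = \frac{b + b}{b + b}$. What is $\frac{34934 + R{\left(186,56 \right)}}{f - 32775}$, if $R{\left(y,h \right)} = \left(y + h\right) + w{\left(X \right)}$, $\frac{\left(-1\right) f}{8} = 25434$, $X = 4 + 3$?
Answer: $- \frac{35177}{236247} \approx -0.1489$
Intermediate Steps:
$X = 7$
$w{\left(b \right)} = 1$ ($w{\left(b \right)} = \frac{2 b}{2 b} = 2 b \frac{1}{2 b} = 1$)
$f = -203472$ ($f = \left(-8\right) 25434 = -203472$)
$R{\left(y,h \right)} = 1 + h + y$ ($R{\left(y,h \right)} = \left(y + h\right) + 1 = \left(h + y\right) + 1 = 1 + h + y$)
$\frac{34934 + R{\left(186,56 \right)}}{f - 32775} = \frac{34934 + \left(1 + 56 + 186\right)}{-203472 - 32775} = \frac{34934 + 243}{-236247} = 35177 \left(- \frac{1}{236247}\right) = - \frac{35177}{236247}$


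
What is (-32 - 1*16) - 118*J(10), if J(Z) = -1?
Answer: 70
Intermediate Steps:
(-32 - 1*16) - 118*J(10) = (-32 - 1*16) - 118*(-1) = (-32 - 16) + 118 = -48 + 118 = 70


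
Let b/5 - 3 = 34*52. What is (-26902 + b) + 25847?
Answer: 7800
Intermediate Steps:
b = 8855 (b = 15 + 5*(34*52) = 15 + 5*1768 = 15 + 8840 = 8855)
(-26902 + b) + 25847 = (-26902 + 8855) + 25847 = -18047 + 25847 = 7800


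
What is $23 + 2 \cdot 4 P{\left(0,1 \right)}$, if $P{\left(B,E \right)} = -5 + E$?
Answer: $-9$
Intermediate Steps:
$23 + 2 \cdot 4 P{\left(0,1 \right)} = 23 + 2 \cdot 4 \left(-5 + 1\right) = 23 + 8 \left(-4\right) = 23 - 32 = -9$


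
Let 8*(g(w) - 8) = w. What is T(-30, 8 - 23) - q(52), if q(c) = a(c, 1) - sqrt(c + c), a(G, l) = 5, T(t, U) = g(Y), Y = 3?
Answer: 27/8 + 2*sqrt(26) ≈ 13.573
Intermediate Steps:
g(w) = 8 + w/8
T(t, U) = 67/8 (T(t, U) = 8 + (1/8)*3 = 8 + 3/8 = 67/8)
q(c) = 5 - sqrt(2)*sqrt(c) (q(c) = 5 - sqrt(c + c) = 5 - sqrt(2*c) = 5 - sqrt(2)*sqrt(c))
T(-30, 8 - 23) - q(52) = 67/8 - (5 - sqrt(2)*sqrt(52)) = 67/8 - (5 - sqrt(2)*2*sqrt(13)) = 67/8 - (5 - 2*sqrt(26)) = 67/8 + (-5 + 2*sqrt(26)) = 27/8 + 2*sqrt(26)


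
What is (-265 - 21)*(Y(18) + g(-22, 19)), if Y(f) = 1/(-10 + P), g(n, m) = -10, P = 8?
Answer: 3003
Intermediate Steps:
Y(f) = -½ (Y(f) = 1/(-10 + 8) = 1/(-2) = -½)
(-265 - 21)*(Y(18) + g(-22, 19)) = (-265 - 21)*(-½ - 10) = -286*(-21/2) = 3003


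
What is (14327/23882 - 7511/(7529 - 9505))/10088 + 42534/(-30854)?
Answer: -5060593847120507/3672097396791616 ≈ -1.3781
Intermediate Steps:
(14327/23882 - 7511/(7529 - 9505))/10088 + 42534/(-30854) = (14327*(1/23882) - 7511/(-1976))*(1/10088) + 42534*(-1/30854) = (14327/23882 - 7511*(-1/1976))*(1/10088) - 21267/15427 = (14327/23882 + 7511/1976)*(1/10088) - 21267/15427 = (103843927/23595416)*(1/10088) - 21267/15427 = 103843927/238030556608 - 21267/15427 = -5060593847120507/3672097396791616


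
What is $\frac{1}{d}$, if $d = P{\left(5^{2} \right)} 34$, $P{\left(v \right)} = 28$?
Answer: $\frac{1}{952} \approx 0.0010504$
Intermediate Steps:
$d = 952$ ($d = 28 \cdot 34 = 952$)
$\frac{1}{d} = \frac{1}{952}$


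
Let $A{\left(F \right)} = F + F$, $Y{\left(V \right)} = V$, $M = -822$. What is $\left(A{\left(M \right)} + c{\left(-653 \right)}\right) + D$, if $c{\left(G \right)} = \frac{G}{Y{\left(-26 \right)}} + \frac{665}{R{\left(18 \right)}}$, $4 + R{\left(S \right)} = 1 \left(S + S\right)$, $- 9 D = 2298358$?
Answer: $- \frac{962100227}{3744} \approx -2.5697 \cdot 10^{5}$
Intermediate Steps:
$D = - \frac{2298358}{9}$ ($D = \left(- \frac{1}{9}\right) 2298358 = - \frac{2298358}{9} \approx -2.5537 \cdot 10^{5}$)
$R{\left(S \right)} = -4 + 2 S$ ($R{\left(S \right)} = -4 + 1 \left(S + S\right) = -4 + 1 \cdot 2 S = -4 + 2 S$)
$c{\left(G \right)} = \frac{665}{32} - \frac{G}{26}$ ($c{\left(G \right)} = \frac{G}{-26} + \frac{665}{-4 + 2 \cdot 18} = G \left(- \frac{1}{26}\right) + \frac{665}{-4 + 36} = - \frac{G}{26} + \frac{665}{32} = \frac{665}{32} - \frac{G}{26}$)
$A{\left(F \right)} = 2 F$
$\left(A{\left(M \right)} + c{\left(-653 \right)}\right) + D = \left(2 \left(-822\right) + \left(\frac{665}{32} - - \frac{653}{26}\right)\right) - \frac{2298358}{9} = \left(-1644 + \left(\frac{665}{32} + \frac{653}{26}\right)\right) - \frac{2298358}{9} = \left(-1644 + \frac{19093}{416}\right) - \frac{2298358}{9} = - \frac{664811}{416} - \frac{2298358}{9} = - \frac{962100227}{3744}$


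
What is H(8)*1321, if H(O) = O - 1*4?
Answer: 5284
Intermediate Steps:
H(O) = -4 + O (H(O) = O - 4 = -4 + O)
H(8)*1321 = (-4 + 8)*1321 = 4*1321 = 5284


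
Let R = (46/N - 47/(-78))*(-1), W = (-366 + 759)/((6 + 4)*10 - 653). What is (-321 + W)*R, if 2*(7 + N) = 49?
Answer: 261551471/251615 ≈ 1039.5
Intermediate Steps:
N = 35/2 (N = -7 + (½)*49 = -7 + 49/2 = 35/2 ≈ 17.500)
W = -393/553 (W = 393/(10*10 - 653) = 393/(100 - 653) = 393/(-553) = 393*(-1/553) = -393/553 ≈ -0.71067)
R = -8821/2730 (R = (46/(35/2) - 47/(-78))*(-1) = (46*(2/35) - 47*(-1/78))*(-1) = (92/35 + 47/78)*(-1) = (8821/2730)*(-1) = -8821/2730 ≈ -3.2311)
(-321 + W)*R = (-321 - 393/553)*(-8821/2730) = -177906/553*(-8821/2730) = 261551471/251615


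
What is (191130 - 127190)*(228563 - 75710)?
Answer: 9773420820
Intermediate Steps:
(191130 - 127190)*(228563 - 75710) = 63940*152853 = 9773420820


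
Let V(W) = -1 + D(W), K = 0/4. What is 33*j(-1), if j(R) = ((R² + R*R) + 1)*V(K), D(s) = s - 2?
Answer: -297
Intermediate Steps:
K = 0 (K = 0*(¼) = 0)
D(s) = -2 + s
V(W) = -3 + W (V(W) = -1 + (-2 + W) = -3 + W)
j(R) = -3 - 6*R² (j(R) = ((R² + R*R) + 1)*(-3 + 0) = ((R² + R²) + 1)*(-3) = (2*R² + 1)*(-3) = (1 + 2*R²)*(-3) = -3 - 6*R²)
33*j(-1) = 33*(-3 - 6*(-1)²) = 33*(-3 - 6*1) = 33*(-3 - 6) = 33*(-9) = -297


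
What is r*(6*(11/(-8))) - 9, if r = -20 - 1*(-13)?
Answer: 195/4 ≈ 48.750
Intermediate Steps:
r = -7 (r = -20 + 13 = -7)
r*(6*(11/(-8))) - 9 = -42*11/(-8) - 9 = -42*11*(-1/8) - 9 = -42*(-11)/8 - 9 = -7*(-33/4) - 9 = 231/4 - 9 = 195/4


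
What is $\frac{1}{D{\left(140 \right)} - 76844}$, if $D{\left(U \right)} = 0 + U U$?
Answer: $- \frac{1}{57244} \approx -1.7469 \cdot 10^{-5}$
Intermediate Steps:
$D{\left(U \right)} = U^{2}$ ($D{\left(U \right)} = 0 + U^{2} = U^{2}$)
$\frac{1}{D{\left(140 \right)} - 76844} = \frac{1}{140^{2} - 76844} = \frac{1}{19600 - 76844} = \frac{1}{-57244} = - \frac{1}{57244}$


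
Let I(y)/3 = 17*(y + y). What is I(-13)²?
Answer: 1758276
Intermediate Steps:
I(y) = 102*y (I(y) = 3*(17*(y + y)) = 3*(17*(2*y)) = 3*(34*y) = 102*y)
I(-13)² = (102*(-13))² = (-1326)² = 1758276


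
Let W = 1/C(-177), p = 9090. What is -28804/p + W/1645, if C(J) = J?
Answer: -55911505/17644599 ≈ -3.1688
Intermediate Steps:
W = -1/177 (W = 1/(-177) = -1/177 ≈ -0.0056497)
-28804/p + W/1645 = -28804/9090 - 1/177/1645 = -28804*1/9090 - 1/177*1/1645 = -14402/4545 - 1/291165 = -55911505/17644599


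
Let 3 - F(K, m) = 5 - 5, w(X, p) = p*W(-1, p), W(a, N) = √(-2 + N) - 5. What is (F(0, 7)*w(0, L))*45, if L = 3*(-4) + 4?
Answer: 5400 - 1080*I*√10 ≈ 5400.0 - 3415.3*I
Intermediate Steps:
W(a, N) = -5 + √(-2 + N)
L = -8 (L = -12 + 4 = -8)
w(X, p) = p*(-5 + √(-2 + p))
F(K, m) = 3 (F(K, m) = 3 - (5 - 5) = 3 - 1*0 = 3 + 0 = 3)
(F(0, 7)*w(0, L))*45 = (3*(-8*(-5 + √(-2 - 8))))*45 = (3*(-8*(-5 + √(-10))))*45 = (3*(-8*(-5 + I*√10)))*45 = (3*(40 - 8*I*√10))*45 = (120 - 24*I*√10)*45 = 5400 - 1080*I*√10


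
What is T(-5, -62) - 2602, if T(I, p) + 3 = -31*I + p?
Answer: -2512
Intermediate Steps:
T(I, p) = -3 + p - 31*I (T(I, p) = -3 + (-31*I + p) = -3 + (p - 31*I) = -3 + p - 31*I)
T(-5, -62) - 2602 = (-3 - 62 - 31*(-5)) - 2602 = (-3 - 62 + 155) - 2602 = 90 - 2602 = -2512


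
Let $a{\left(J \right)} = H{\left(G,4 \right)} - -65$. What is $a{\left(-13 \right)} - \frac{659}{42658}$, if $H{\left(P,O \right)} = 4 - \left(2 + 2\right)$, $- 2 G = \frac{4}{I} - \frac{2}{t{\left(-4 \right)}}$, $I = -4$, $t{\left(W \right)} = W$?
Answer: $\frac{2772111}{42658} \approx 64.984$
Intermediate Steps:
$G = \frac{1}{4}$ ($G = - \frac{\frac{4}{-4} - \frac{2}{-4}}{2} = - \frac{4 \left(- \frac{1}{4}\right) - - \frac{1}{2}}{2} = - \frac{-1 + \frac{1}{2}}{2} = \left(- \frac{1}{2}\right) \left(- \frac{1}{2}\right) = \frac{1}{4} \approx 0.25$)
$H{\left(P,O \right)} = 0$ ($H{\left(P,O \right)} = 4 - 4 = 0$)
$a{\left(J \right)} = 65$ ($a{\left(J \right)} = 0 - -65 = 0 + 65 = 65$)
$a{\left(-13 \right)} - \frac{659}{42658} = 65 - \frac{659}{42658} = \frac{2772111}{42658}$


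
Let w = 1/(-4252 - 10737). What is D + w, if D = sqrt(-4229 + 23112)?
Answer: -1/14989 + sqrt(18883) ≈ 137.42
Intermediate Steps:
w = -1/14989 (w = 1/(-14989) = -1/14989 ≈ -6.6716e-5)
D = sqrt(18883) ≈ 137.42
D + w = sqrt(18883) - 1/14989 = -1/14989 + sqrt(18883)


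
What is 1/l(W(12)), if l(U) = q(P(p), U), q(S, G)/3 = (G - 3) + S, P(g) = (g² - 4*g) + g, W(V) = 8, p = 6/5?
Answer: 25/213 ≈ 0.11737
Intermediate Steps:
p = 6/5 (p = 6*(⅕) = 6/5 ≈ 1.2000)
P(g) = g² - 3*g
q(S, G) = -9 + 3*G + 3*S (q(S, G) = 3*((G - 3) + S) = 3*((-3 + G) + S) = 3*(-3 + G + S) = -9 + 3*G + 3*S)
l(U) = -387/25 + 3*U (l(U) = -9 + 3*U + 3*(6*(-3 + 6/5)/5) = -9 + 3*U + 3*((6/5)*(-9/5)) = -9 + 3*U + 3*(-54/25) = -9 + 3*U - 162/25 = -387/25 + 3*U)
1/l(W(12)) = 1/(-387/25 + 3*8) = 1/(-387/25 + 24) = 1/(213/25) = 25/213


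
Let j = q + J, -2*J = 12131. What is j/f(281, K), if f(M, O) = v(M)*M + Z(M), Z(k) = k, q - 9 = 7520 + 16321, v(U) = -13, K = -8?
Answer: -35569/6744 ≈ -5.2742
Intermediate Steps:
J = -12131/2 (J = -½*12131 = -12131/2 ≈ -6065.5)
q = 23850 (q = 9 + (7520 + 16321) = 9 + 23841 = 23850)
f(M, O) = -12*M (f(M, O) = -13*M + M = -12*M)
j = 35569/2 (j = 23850 - 12131/2 = 35569/2 ≈ 17785.)
j/f(281, K) = 35569/(2*((-12*281))) = (35569/2)/(-3372) = (35569/2)*(-1/3372) = -35569/6744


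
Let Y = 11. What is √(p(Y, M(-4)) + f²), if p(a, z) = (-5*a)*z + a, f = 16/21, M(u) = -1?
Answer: √29362/21 ≈ 8.1597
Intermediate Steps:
f = 16/21 (f = 16*(1/21) = 16/21 ≈ 0.76190)
p(a, z) = a - 5*a*z (p(a, z) = -5*a*z + a = a - 5*a*z)
√(p(Y, M(-4)) + f²) = √(11*(1 - 5*(-1)) + (16/21)²) = √(11*(1 + 5) + 256/441) = √(11*6 + 256/441) = √(66 + 256/441) = √(29362/441) = √29362/21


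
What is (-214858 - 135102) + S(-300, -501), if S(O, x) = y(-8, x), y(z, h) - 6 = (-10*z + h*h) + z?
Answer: -98881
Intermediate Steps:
y(z, h) = 6 + h**2 - 9*z (y(z, h) = 6 + ((-10*z + h*h) + z) = 6 + ((-10*z + h**2) + z) = 6 + ((h**2 - 10*z) + z) = 6 + (h**2 - 9*z) = 6 + h**2 - 9*z)
S(O, x) = 78 + x**2 (S(O, x) = 6 + x**2 - 9*(-8) = 6 + x**2 + 72 = 78 + x**2)
(-214858 - 135102) + S(-300, -501) = (-214858 - 135102) + (78 + (-501)**2) = -349960 + (78 + 251001) = -349960 + 251079 = -98881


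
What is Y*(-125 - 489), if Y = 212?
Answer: -130168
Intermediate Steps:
Y*(-125 - 489) = 212*(-125 - 489) = 212*(-614) = -130168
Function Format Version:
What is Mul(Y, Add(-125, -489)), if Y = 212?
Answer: -130168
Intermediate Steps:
Mul(Y, Add(-125, -489)) = Mul(212, Add(-125, -489)) = Mul(212, -614) = -130168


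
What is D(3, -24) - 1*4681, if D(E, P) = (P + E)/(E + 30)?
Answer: -51498/11 ≈ -4681.6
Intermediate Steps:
D(E, P) = (E + P)/(30 + E)
D(3, -24) - 1*4681 = (3 - 24)/(30 + 3) - 1*4681 = -21/33 - 4681 = (1/33)*(-21) - 4681 = -7/11 - 4681 = -51498/11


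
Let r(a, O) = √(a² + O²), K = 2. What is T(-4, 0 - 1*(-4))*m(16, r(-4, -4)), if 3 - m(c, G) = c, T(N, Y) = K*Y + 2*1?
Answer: -130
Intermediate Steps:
r(a, O) = √(O² + a²)
T(N, Y) = 2 + 2*Y (T(N, Y) = 2*Y + 2*1 = 2*Y + 2 = 2 + 2*Y)
m(c, G) = 3 - c
T(-4, 0 - 1*(-4))*m(16, r(-4, -4)) = (2 + 2*(0 - 1*(-4)))*(3 - 1*16) = (2 + 2*(0 + 4))*(3 - 16) = (2 + 2*4)*(-13) = (2 + 8)*(-13) = 10*(-13) = -130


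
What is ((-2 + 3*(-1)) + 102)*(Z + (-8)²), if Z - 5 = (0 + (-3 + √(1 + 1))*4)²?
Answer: 23765 - 9312*√2 ≈ 10596.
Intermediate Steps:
Z = 5 + (-12 + 4*√2)² (Z = 5 + (0 + (-3 + √(1 + 1))*4)² = 5 + (0 + (-3 + √2)*4)² = 5 + (0 + (-12 + 4*√2))² = 5 + (-12 + 4*√2)² ≈ 45.235)
((-2 + 3*(-1)) + 102)*(Z + (-8)²) = ((-2 + 3*(-1)) + 102)*((181 - 96*√2) + (-8)²) = ((-2 - 3) + 102)*((181 - 96*√2) + 64) = (-5 + 102)*(245 - 96*√2) = 97*(245 - 96*√2) = 23765 - 9312*√2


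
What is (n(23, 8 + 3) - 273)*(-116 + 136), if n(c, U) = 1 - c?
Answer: -5900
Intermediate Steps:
(n(23, 8 + 3) - 273)*(-116 + 136) = ((1 - 1*23) - 273)*(-116 + 136) = ((1 - 23) - 273)*20 = (-22 - 273)*20 = -295*20 = -5900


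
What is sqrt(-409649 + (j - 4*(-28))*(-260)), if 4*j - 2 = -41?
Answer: I*sqrt(436234) ≈ 660.48*I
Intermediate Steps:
j = -39/4 (j = 1/2 + (1/4)*(-41) = 1/2 - 41/4 = -39/4 ≈ -9.7500)
sqrt(-409649 + (j - 4*(-28))*(-260)) = sqrt(-409649 + (-39/4 - 4*(-28))*(-260)) = sqrt(-409649 + (-39/4 + 112)*(-260)) = sqrt(-409649 + (409/4)*(-260)) = sqrt(-409649 - 26585) = sqrt(-436234) = I*sqrt(436234)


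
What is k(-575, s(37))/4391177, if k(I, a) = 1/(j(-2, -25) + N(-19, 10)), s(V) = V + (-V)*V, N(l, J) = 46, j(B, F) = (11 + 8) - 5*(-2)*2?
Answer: 1/373250045 ≈ 2.6792e-9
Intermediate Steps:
j(B, F) = 39 (j(B, F) = 19 + 10*2 = 19 + 20 = 39)
s(V) = V - V²
k(I, a) = 1/85 (k(I, a) = 1/(39 + 46) = 1/85)
k(-575, s(37))/4391177 = (1/85)/4391177 = (1/85)*(1/4391177) = 1/373250045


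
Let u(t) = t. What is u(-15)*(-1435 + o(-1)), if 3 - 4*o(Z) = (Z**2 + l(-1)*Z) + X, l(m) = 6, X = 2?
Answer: 43005/2 ≈ 21503.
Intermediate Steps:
o(Z) = 1/4 - 3*Z/2 - Z**2/4 (o(Z) = 3/4 - ((Z**2 + 6*Z) + 2)/4 = 3/4 - (2 + Z**2 + 6*Z)/4 = 3/4 + (-1/2 - 3*Z/2 - Z**2/4) = 1/4 - 3*Z/2 - Z**2/4)
u(-15)*(-1435 + o(-1)) = -15*(-1435 + (1/4 - 3/2*(-1) - 1/4*(-1)**2)) = -15*(-1435 + (1/4 + 3/2 - 1/4*1)) = -15*(-1435 + (1/4 + 3/2 - 1/4)) = -15*(-1435 + 3/2) = -15*(-2867/2) = 43005/2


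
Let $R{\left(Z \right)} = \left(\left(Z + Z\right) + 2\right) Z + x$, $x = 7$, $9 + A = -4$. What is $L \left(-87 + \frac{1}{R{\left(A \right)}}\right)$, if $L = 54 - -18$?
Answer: $- \frac{1998144}{319} \approx -6263.8$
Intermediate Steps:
$A = -13$ ($A = -9 - 4 = -13$)
$R{\left(Z \right)} = 7 + Z \left(2 + 2 Z\right)$ ($R{\left(Z \right)} = \left(\left(Z + Z\right) + 2\right) Z + 7 = \left(2 Z + 2\right) Z + 7 = \left(2 + 2 Z\right) Z + 7 = Z \left(2 + 2 Z\right) + 7 = 7 + Z \left(2 + 2 Z\right)$)
$L = 72$ ($L = 54 + 18 = 72$)
$L \left(-87 + \frac{1}{R{\left(A \right)}}\right) = 72 \left(-87 + \frac{1}{7 + 2 \left(-13\right) + 2 \left(-13\right)^{2}}\right) = 72 \left(-87 + \frac{1}{7 - 26 + 2 \cdot 169}\right) = 72 \left(-87 + \frac{1}{7 - 26 + 338}\right) = 72 \left(-87 + \frac{1}{319}\right) = 72 \left(- \frac{27752}{319}\right) = - \frac{1998144}{319}$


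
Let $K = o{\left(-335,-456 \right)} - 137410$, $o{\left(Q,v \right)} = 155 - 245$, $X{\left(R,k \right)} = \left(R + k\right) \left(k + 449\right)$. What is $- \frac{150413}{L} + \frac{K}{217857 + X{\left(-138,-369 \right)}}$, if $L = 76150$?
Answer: $- \frac{37138398661}{13501166550} \approx -2.7508$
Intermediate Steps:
$X{\left(R,k \right)} = \left(449 + k\right) \left(R + k\right)$ ($X{\left(R,k \right)} = \left(R + k\right) \left(449 + k\right) = \left(449 + k\right) \left(R + k\right)$)
$o{\left(Q,v \right)} = -90$
$K = -137500$ ($K = -90 - 137410 = -137500$)
$- \frac{150413}{L} + \frac{K}{217857 + X{\left(-138,-369 \right)}} = - \frac{150413}{76150} - \frac{137500}{217857 + \left(\left(-369\right)^{2} + 449 \left(-138\right) + 449 \left(-369\right) - -50922\right)} = \left(-150413\right) \frac{1}{76150} - \frac{137500}{217857 + \left(136161 - 61962 - 165681 + 50922\right)} = - \frac{150413}{76150} - \frac{137500}{217857 - 40560} = - \frac{150413}{76150} - \frac{137500}{177297} = - \frac{37138398661}{13501166550}$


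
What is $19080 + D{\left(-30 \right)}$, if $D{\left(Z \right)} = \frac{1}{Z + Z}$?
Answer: $\frac{1144799}{60} \approx 19080.0$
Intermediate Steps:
$D{\left(Z \right)} = \frac{1}{2 Z}$
$19080 + D{\left(-30 \right)} = 19080 + \frac{1}{2 \left(-30\right)} = 19080 + \frac{1}{2} \left(- \frac{1}{30}\right) = 19080 - \frac{1}{60} = \frac{1144799}{60}$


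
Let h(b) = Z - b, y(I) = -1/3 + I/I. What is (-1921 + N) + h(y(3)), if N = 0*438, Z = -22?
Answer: -5831/3 ≈ -1943.7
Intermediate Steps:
y(I) = ⅔ (y(I) = -1*⅓ + 1 = -⅓ + 1 = ⅔)
h(b) = -22 - b
N = 0
(-1921 + N) + h(y(3)) = (-1921 + 0) + (-22 - 1*⅔) = -1921 + (-22 - ⅔) = -1921 - 68/3 = -5831/3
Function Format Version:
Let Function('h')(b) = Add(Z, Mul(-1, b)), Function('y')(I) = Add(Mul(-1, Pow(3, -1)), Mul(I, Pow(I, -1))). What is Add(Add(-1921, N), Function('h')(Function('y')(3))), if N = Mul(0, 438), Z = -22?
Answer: Rational(-5831, 3) ≈ -1943.7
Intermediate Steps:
Function('y')(I) = Rational(2, 3) (Function('y')(I) = Add(Mul(-1, Rational(1, 3)), 1) = Add(Rational(-1, 3), 1) = Rational(2, 3))
Function('h')(b) = Add(-22, Mul(-1, b))
N = 0
Add(Add(-1921, N), Function('h')(Function('y')(3))) = Add(Add(-1921, 0), Add(-22, Mul(-1, Rational(2, 3)))) = Add(-1921, Add(-22, Rational(-2, 3))) = Add(-1921, Rational(-68, 3)) = Rational(-5831, 3)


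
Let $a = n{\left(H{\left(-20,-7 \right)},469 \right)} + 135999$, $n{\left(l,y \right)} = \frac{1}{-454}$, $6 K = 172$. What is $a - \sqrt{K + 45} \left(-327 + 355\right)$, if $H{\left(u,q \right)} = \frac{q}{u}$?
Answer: $\frac{61743545}{454} - \frac{28 \sqrt{663}}{3} \approx 1.3576 \cdot 10^{5}$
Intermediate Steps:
$K = \frac{86}{3}$ ($K = \frac{1}{6} \cdot 172 = \frac{86}{3} \approx 28.667$)
$n{\left(l,y \right)} = - \frac{1}{454}$
$a = \frac{61743545}{454}$ ($a = - \frac{1}{454} + 135999 = \frac{61743545}{454} \approx 1.36 \cdot 10^{5}$)
$a - \sqrt{K + 45} \left(-327 + 355\right) = \frac{61743545}{454} - \sqrt{\frac{86}{3} + 45} \left(-327 + 355\right) = \frac{61743545}{454} - \sqrt{\frac{221}{3}} \cdot 28 = \frac{61743545}{454} - \frac{\sqrt{663}}{3} \cdot 28 = \frac{61743545}{454} - \frac{28 \sqrt{663}}{3}$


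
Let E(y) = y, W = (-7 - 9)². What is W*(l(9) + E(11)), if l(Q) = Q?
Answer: 5120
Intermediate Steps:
W = 256 (W = (-16)² = 256)
W*(l(9) + E(11)) = 256*(9 + 11) = 256*20 = 5120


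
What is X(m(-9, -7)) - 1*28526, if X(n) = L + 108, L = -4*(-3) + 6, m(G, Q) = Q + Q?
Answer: -28400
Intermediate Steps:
m(G, Q) = 2*Q
L = 18 (L = 12 + 6 = 18)
X(n) = 126 (X(n) = 18 + 108 = 126)
X(m(-9, -7)) - 1*28526 = 126 - 1*28526 = 126 - 28526 = -28400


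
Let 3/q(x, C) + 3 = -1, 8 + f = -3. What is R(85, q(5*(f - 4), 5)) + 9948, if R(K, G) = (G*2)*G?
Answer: 79593/8 ≈ 9949.1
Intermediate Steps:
f = -11 (f = -8 - 3 = -11)
q(x, C) = -¾ (q(x, C) = 3/(-3 - 1) = 3/(-4) = 3*(-¼) = -¾)
R(K, G) = 2*G² (R(K, G) = (2*G)*G = 2*G²)
R(85, q(5*(f - 4), 5)) + 9948 = 2*(-¾)² + 9948 = 2*(9/16) + 9948 = 9/8 + 9948 = 79593/8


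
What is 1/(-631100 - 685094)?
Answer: -1/1316194 ≈ -7.5977e-7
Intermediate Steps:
1/(-631100 - 685094) = 1/(-1316194) = -1/1316194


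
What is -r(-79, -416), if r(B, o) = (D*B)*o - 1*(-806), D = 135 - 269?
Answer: 4402970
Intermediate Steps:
D = -134
r(B, o) = 806 - 134*B*o (r(B, o) = (-134*B)*o - 1*(-806) = -134*B*o + 806 = 806 - 134*B*o)
-r(-79, -416) = -(806 - 134*(-79)*(-416)) = -(806 - 4403776) = -1*(-4402970) = 4402970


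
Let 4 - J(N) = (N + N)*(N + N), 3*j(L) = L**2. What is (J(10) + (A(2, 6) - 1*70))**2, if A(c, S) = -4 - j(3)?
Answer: 223729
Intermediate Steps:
j(L) = L**2/3
A(c, S) = -7 (A(c, S) = -4 - 3**2/3 = -4 - 9/3 = -4 - 1*3 = -4 - 3 = -7)
J(N) = 4 - 4*N**2 (J(N) = 4 - (N + N)*(N + N) = 4 - 2*N*2*N = 4 - 4*N**2)
(J(10) + (A(2, 6) - 1*70))**2 = ((4 - 4*10**2) + (-7 - 1*70))**2 = ((4 - 4*100) + (-7 - 70))**2 = ((4 - 400) - 77)**2 = (-396 - 77)**2 = (-473)**2 = 223729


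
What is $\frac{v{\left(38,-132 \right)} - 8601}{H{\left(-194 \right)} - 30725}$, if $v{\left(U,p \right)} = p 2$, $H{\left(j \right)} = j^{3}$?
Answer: $\frac{8865}{7332109} \approx 0.0012091$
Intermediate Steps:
$v{\left(U,p \right)} = 2 p$
$\frac{v{\left(38,-132 \right)} - 8601}{H{\left(-194 \right)} - 30725} = \frac{2 \left(-132\right) - 8601}{\left(-194\right)^{3} - 30725} = \frac{-264 - 8601}{-7301384 - 30725} = - \frac{8865}{-7332109} = \left(-8865\right) \left(- \frac{1}{7332109}\right) = \frac{8865}{7332109}$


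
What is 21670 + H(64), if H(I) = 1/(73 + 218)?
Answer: 6305971/291 ≈ 21670.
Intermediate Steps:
H(I) = 1/291
21670 + H(64) = 21670 + 1/291 = 6305971/291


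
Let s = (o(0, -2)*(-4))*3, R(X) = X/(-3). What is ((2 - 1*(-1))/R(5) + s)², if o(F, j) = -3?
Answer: 29241/25 ≈ 1169.6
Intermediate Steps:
R(X) = -X/3 (R(X) = X*(-⅓) = -X/3)
s = 36 (s = -3*(-4)*3 = 12*3 = 36)
((2 - 1*(-1))/R(5) + s)² = ((2 - 1*(-1))/((-⅓*5)) + 36)² = ((2 + 1)/(-5/3) + 36)² = (3*(-⅗) + 36)² = (-9/5 + 36)² = (171/5)² = 29241/25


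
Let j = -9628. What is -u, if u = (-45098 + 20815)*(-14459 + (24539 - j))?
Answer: 478569364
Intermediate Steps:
u = -478569364 (u = (-45098 + 20815)*(-14459 + (24539 - 1*(-9628))) = -24283*(-14459 + (24539 + 9628)) = -24283*(-14459 + 34167) = -24283*19708 = -478569364)
-u = -1*(-478569364) = 478569364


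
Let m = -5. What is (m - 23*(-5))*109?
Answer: 11990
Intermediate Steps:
(m - 23*(-5))*109 = (-5 - 23*(-5))*109 = (-5 + 115)*109 = 110*109 = 11990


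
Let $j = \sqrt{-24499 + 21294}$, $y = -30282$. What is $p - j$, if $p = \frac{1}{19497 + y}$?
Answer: $- \frac{1}{10785} - i \sqrt{3205} \approx -9.2721 \cdot 10^{-5} - 56.613 i$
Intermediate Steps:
$j = i \sqrt{3205}$ ($j = \sqrt{-3205} = i \sqrt{3205} \approx 56.613 i$)
$p = - \frac{1}{10785}$ ($p = \frac{1}{19497 - 30282} = \frac{1}{-10785} = - \frac{1}{10785} \approx -9.2721 \cdot 10^{-5}$)
$p - j = - \frac{1}{10785} - i \sqrt{3205}$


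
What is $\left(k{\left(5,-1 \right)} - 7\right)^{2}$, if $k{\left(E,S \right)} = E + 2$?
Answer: $0$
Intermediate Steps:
$k{\left(E,S \right)} = 2 + E$
$\left(k{\left(5,-1 \right)} - 7\right)^{2} = \left(\left(2 + 5\right) - 7\right)^{2} = \left(7 - 7\right)^{2} = 0^{2} = 0$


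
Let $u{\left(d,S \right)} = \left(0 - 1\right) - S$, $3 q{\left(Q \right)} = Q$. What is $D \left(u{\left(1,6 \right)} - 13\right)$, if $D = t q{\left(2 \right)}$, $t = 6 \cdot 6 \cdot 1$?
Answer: $-480$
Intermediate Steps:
$q{\left(Q \right)} = \frac{Q}{3}$
$t = 36$ ($t = 36 \cdot 1 = 36$)
$u{\left(d,S \right)} = -1 - S$ ($u{\left(d,S \right)} = \left(0 - 1\right) - S = -1 - S$)
$D = 24$ ($D = 36 \cdot \frac{1}{3} \cdot 2 = 36 \cdot \frac{2}{3} = 24$)
$D \left(u{\left(1,6 \right)} - 13\right) = 24 \left(\left(-1 - 6\right) - 13\right) = 24 \left(-7 - 13\right) = 24 \left(-20\right) = -480$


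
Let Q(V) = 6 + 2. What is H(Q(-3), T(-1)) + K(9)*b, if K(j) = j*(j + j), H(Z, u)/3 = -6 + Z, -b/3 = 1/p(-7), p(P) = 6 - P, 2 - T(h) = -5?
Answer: -408/13 ≈ -31.385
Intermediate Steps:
T(h) = 7 (T(h) = 2 - 1*(-5) = 2 + 5 = 7)
Q(V) = 8
b = -3/13 (b = -3/(6 - 1*(-7)) = -3/(6 + 7) = -3/13 ≈ -0.23077)
H(Z, u) = -18 + 3*Z (H(Z, u) = 3*(-6 + Z) = -18 + 3*Z)
K(j) = 2*j² (K(j) = j*(2*j) = 2*j²)
H(Q(-3), T(-1)) + K(9)*b = (-18 + 3*8) + (2*9²)*(-3/13) = (-18 + 24) + (2*81)*(-3/13) = 6 + 162*(-3/13) = 6 - 486/13 = -408/13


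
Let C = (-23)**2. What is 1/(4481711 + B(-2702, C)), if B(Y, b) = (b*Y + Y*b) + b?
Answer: 1/1623524 ≈ 6.1594e-7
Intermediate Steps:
C = 529
B(Y, b) = b + 2*Y*b (B(Y, b) = (Y*b + Y*b) + b = 2*Y*b + b = b + 2*Y*b)
1/(4481711 + B(-2702, C)) = 1/(4481711 + 529*(1 + 2*(-2702))) = 1/(4481711 + 529*(1 - 5404)) = 1/(4481711 + 529*(-5403)) = 1/(4481711 - 2858187) = 1/1623524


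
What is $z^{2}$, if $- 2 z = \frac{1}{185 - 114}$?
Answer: $\frac{1}{20164} \approx 4.9593 \cdot 10^{-5}$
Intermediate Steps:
$z = - \frac{1}{142}$ ($z = - \frac{1}{2 \left(185 - 114\right)} = - \frac{1}{2 \cdot 71} = \left(- \frac{1}{2}\right) \frac{1}{71} = - \frac{1}{142} \approx -0.0070423$)
$z^{2} = \left(- \frac{1}{142}\right)^{2} = \frac{1}{20164}$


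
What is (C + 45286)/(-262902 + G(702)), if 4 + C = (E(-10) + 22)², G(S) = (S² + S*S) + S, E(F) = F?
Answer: 7571/120568 ≈ 0.062794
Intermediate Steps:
G(S) = S + 2*S² (G(S) = (S² + S²) + S = 2*S² + S = S + 2*S²)
C = 140 (C = -4 + (-10 + 22)² = -4 + 12² = -4 + 144 = 140)
(C + 45286)/(-262902 + G(702)) = (140 + 45286)/(-262902 + 702*(1 + 2*702)) = 45426/(-262902 + 702*(1 + 1404)) = 45426/(-262902 + 702*1405) = 45426/(-262902 + 986310) = 45426/723408 = 45426*(1/723408) = 7571/120568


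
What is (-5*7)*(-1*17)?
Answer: 595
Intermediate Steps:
(-5*7)*(-1*17) = -35*(-17) = 595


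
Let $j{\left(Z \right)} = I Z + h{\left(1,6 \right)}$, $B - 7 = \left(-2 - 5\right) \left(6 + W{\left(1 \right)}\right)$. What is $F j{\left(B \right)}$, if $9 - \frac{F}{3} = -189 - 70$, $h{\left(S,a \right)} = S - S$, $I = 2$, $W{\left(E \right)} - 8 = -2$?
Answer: $-123816$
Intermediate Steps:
$W{\left(E \right)} = 6$ ($W{\left(E \right)} = 8 - 2 = 6$)
$h{\left(S,a \right)} = 0$
$F = 804$ ($F = 27 - 3 \left(-189 - 70\right) = 27 - -777 = 27 + 777 = 804$)
$B = -77$ ($B = 7 + \left(-2 - 5\right) \left(6 + 6\right) = 7 - 84 = -77$)
$j{\left(Z \right)} = 2 Z$ ($j{\left(Z \right)} = 2 Z + 0 = 2 Z$)
$F j{\left(B \right)} = 804 \cdot 2 \left(-77\right) = 804 \left(-154\right) = -123816$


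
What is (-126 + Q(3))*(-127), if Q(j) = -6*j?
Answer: 18288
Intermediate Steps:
(-126 + Q(3))*(-127) = (-126 - 6*3)*(-127) = (-126 - 18)*(-127) = -144*(-127) = 18288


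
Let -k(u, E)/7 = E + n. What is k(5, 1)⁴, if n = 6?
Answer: 5764801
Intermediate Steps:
k(u, E) = -42 - 7*E (k(u, E) = -7*(E + 6) = -7*(6 + E) = -42 - 7*E)
k(5, 1)⁴ = (-42 - 7*1)⁴ = (-42 - 7)⁴ = (-49)⁴ = 5764801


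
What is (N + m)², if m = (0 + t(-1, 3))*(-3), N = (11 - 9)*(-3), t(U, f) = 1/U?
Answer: 9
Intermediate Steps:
N = -6 (N = 2*(-3) = -6)
m = 3 (m = (0 + 1/(-1))*(-3) = (0 - 1)*(-3) = -1*(-3) = 3)
(N + m)² = (-6 + 3)² = (-3)² = 9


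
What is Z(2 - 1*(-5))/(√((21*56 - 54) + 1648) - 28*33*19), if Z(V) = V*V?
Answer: -430122/154105183 - 49*√2770/308210366 ≈ -0.0027995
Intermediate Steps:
Z(V) = V²
Z(2 - 1*(-5))/(√((21*56 - 54) + 1648) - 28*33*19) = (2 - 1*(-5))²/(√((21*56 - 54) + 1648) - 28*33*19) = (2 + 5)²/(√((1176 - 54) + 1648) - 924*19) = 7²/(√(1122 + 1648) - 17556) = 49/(√2770 - 17556) = 49/(-17556 + √2770)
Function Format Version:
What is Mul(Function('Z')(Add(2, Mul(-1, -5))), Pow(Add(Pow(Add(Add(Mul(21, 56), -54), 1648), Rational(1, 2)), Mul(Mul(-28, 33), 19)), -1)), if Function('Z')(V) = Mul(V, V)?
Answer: Add(Rational(-430122, 154105183), Mul(Rational(-49, 308210366), Pow(2770, Rational(1, 2)))) ≈ -0.0027995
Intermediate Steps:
Function('Z')(V) = Pow(V, 2)
Mul(Function('Z')(Add(2, Mul(-1, -5))), Pow(Add(Pow(Add(Add(Mul(21, 56), -54), 1648), Rational(1, 2)), Mul(Mul(-28, 33), 19)), -1)) = Mul(Pow(Add(2, Mul(-1, -5)), 2), Pow(Add(Pow(Add(Add(Mul(21, 56), -54), 1648), Rational(1, 2)), Mul(Mul(-28, 33), 19)), -1)) = Mul(Pow(Add(2, 5), 2), Pow(Add(Pow(Add(Add(1176, -54), 1648), Rational(1, 2)), Mul(-924, 19)), -1)) = Mul(Pow(7, 2), Pow(Add(Pow(Add(1122, 1648), Rational(1, 2)), -17556), -1)) = Mul(49, Pow(Add(Pow(2770, Rational(1, 2)), -17556), -1)) = Mul(49, Pow(Add(-17556, Pow(2770, Rational(1, 2))), -1))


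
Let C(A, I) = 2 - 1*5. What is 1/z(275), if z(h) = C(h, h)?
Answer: -⅓ ≈ -0.33333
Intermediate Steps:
C(A, I) = -3 (C(A, I) = 2 - 5 = -3)
z(h) = -3
1/z(275) = 1/(-3) = -⅓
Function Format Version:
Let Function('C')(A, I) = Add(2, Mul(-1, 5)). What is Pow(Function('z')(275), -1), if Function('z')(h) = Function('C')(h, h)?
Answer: Rational(-1, 3) ≈ -0.33333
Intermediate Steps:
Function('C')(A, I) = -3 (Function('C')(A, I) = Add(2, -5) = -3)
Function('z')(h) = -3
Pow(Function('z')(275), -1) = Pow(-3, -1) = Rational(-1, 3)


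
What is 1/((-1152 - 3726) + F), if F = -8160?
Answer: -1/13038 ≈ -7.6699e-5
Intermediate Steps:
1/((-1152 - 3726) + F) = 1/((-1152 - 3726) - 8160) = 1/(-4878 - 8160) = 1/(-13038) = -1/13038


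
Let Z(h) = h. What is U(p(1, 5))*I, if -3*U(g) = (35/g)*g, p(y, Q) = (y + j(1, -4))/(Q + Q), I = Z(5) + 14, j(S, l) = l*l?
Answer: -665/3 ≈ -221.67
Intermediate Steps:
j(S, l) = l**2
I = 19 (I = 5 + 14 = 19)
p(y, Q) = (16 + y)/(2*Q) (p(y, Q) = (y + (-4)**2)/(Q + Q) = (y + 16)/((2*Q)) = (16 + y)*(1/(2*Q)) = (16 + y)/(2*Q))
U(g) = -35/3 (U(g) = -35/g*g/3 = -1/3*35 = -35/3)
U(p(1, 5))*I = -35/3*19 = -665/3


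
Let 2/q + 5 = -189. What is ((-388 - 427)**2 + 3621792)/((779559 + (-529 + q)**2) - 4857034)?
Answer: -40327133953/35731835679 ≈ -1.1286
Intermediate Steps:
q = -1/97 (q = 2/(-5 - 189) = 2/(-194) = 2*(-1/194) = -1/97 ≈ -0.010309)
((-388 - 427)**2 + 3621792)/((779559 + (-529 + q)**2) - 4857034) = ((-388 - 427)**2 + 3621792)/((779559 + (-529 - 1/97)**2) - 4857034) = ((-815)**2 + 3621792)/((779559 + (-51314/97)**2) - 4857034) = (664225 + 3621792)/((779559 + 2633126596/9409) - 4857034) = 4286017/(9967997227/9409 - 4857034) = 4286017/(-35731835679/9409) = 4286017*(-9409/35731835679) = -40327133953/35731835679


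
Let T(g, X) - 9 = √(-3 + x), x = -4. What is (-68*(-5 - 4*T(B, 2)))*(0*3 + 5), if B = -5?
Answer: 13940 + 1360*I*√7 ≈ 13940.0 + 3598.2*I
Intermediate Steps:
T(g, X) = 9 + I*√7 (T(g, X) = 9 + √(-3 - 4) = 9 + √(-7) = 9 + I*√7)
(-68*(-5 - 4*T(B, 2)))*(0*3 + 5) = (-68*(-5 - 4*(9 + I*√7)))*(0*3 + 5) = (-68*(-5 + (-36 - 4*I*√7)))*(0 + 5) = -68*(-41 - 4*I*√7)*5 = (2788 + 272*I*√7)*5 = 13940 + 1360*I*√7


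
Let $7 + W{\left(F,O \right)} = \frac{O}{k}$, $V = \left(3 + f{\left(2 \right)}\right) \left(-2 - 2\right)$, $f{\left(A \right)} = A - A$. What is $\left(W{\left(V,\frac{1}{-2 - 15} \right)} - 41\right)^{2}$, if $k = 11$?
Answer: $\frac{80586529}{34969} \approx 2304.5$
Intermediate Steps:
$f{\left(A \right)} = 0$
$V = -12$ ($V = \left(3 + 0\right) \left(-2 - 2\right) = 3 \left(-4\right) = -12$)
$W{\left(F,O \right)} = -7 + \frac{O}{11}$
$\left(W{\left(V,\frac{1}{-2 - 15} \right)} - 41\right)^{2} = \left(\left(-7 + \frac{1}{11 \left(-2 - 15\right)}\right) - 41\right)^{2} = \left(\left(-7 + \frac{1}{11 \left(-17\right)}\right) - 41\right)^{2} = \left(\left(-7 + \frac{1}{11} \left(- \frac{1}{17}\right)\right) - 41\right)^{2} = \left(\left(-7 - \frac{1}{187}\right) - 41\right)^{2} = \left(- \frac{1310}{187} - 41\right)^{2} = \left(- \frac{8977}{187}\right)^{2} = \frac{80586529}{34969}$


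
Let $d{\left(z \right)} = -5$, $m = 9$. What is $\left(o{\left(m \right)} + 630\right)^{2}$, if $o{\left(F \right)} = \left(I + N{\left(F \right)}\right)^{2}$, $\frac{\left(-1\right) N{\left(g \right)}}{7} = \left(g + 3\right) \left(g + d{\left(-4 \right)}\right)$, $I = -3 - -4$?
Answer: $12736251025$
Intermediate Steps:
$I = 1$ ($I = -3 + 4 = 1$)
$N{\left(g \right)} = - 7 \left(-5 + g\right) \left(3 + g\right)$ ($N{\left(g \right)} = - 7 \left(g + 3\right) \left(g - 5\right) = - 7 \left(3 + g\right) \left(-5 + g\right) = - 7 \left(-5 + g\right) \left(3 + g\right)$)
$o{\left(F \right)} = \left(106 - 7 F^{2} + 14 F\right)^{2}$ ($o{\left(F \right)} = \left(1 + \left(105 - 7 F^{2} + 14 F\right)\right)^{2} = \left(106 - 7 F^{2} + 14 F\right)^{2}$)
$\left(o{\left(m \right)} + 630\right)^{2} = \left(\left(-106 - 126 + 7 \cdot 9^{2}\right)^{2} + 630\right)^{2} = \left(\left(-106 - 126 + 7 \cdot 81\right)^{2} + 630\right)^{2} = \left(\left(-106 - 126 + 567\right)^{2} + 630\right)^{2} = \left(335^{2} + 630\right)^{2} = \left(112225 + 630\right)^{2} = 112855^{2} = 12736251025$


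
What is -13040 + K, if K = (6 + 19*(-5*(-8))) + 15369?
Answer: 3095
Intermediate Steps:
K = 16135 (K = (6 + 19*40) + 15369 = (6 + 760) + 15369 = 766 + 15369 = 16135)
-13040 + K = -13040 + 16135 = 3095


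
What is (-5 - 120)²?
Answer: 15625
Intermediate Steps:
(-5 - 120)² = (-125)² = 15625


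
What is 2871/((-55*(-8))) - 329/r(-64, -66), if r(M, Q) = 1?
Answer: -12899/40 ≈ -322.48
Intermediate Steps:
2871/((-55*(-8))) - 329/r(-64, -66) = 2871/((-55*(-8))) - 329/1 = 2871/440 - 329*1 = 2871*(1/440) - 329 = 261/40 - 329 = -12899/40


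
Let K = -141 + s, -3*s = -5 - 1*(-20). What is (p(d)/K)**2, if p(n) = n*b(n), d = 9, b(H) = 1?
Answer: 81/21316 ≈ 0.0038000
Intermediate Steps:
s = -5 (s = -(-5 - 1*(-20))/3 = -(-5 + 20)/3 = -1/3*15 = -5)
p(n) = n (p(n) = n*1 = n)
K = -146 (K = -141 - 5 = -146)
(p(d)/K)**2 = (9/(-146))**2 = (9*(-1/146))**2 = (-9/146)**2 = 81/21316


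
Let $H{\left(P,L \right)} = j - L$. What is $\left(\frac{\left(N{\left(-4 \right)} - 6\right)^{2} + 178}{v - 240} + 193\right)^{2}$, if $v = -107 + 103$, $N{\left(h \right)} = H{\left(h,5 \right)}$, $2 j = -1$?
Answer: $\frac{35016514129}{952576} \approx 36760.0$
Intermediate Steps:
$j = - \frac{1}{2}$ ($j = \frac{1}{2} \left(-1\right) = - \frac{1}{2} \approx -0.5$)
$H{\left(P,L \right)} = - \frac{1}{2} - L$
$N{\left(h \right)} = - \frac{11}{2}$ ($N{\left(h \right)} = - \frac{1}{2} - 5 = - \frac{11}{2}$)
$v = -4$
$\left(\frac{\left(N{\left(-4 \right)} - 6\right)^{2} + 178}{v - 240} + 193\right)^{2} = \left(\frac{\left(- \frac{11}{2} - 6\right)^{2} + 178}{-4 - 240} + 193\right)^{2} = \left(\frac{\left(- \frac{23}{2}\right)^{2} + 178}{-244} + 193\right)^{2} = \left(\left(\frac{529}{4} + 178\right) \left(- \frac{1}{244}\right) + 193\right)^{2} = \left(\frac{1241}{4} \left(- \frac{1}{244}\right) + 193\right)^{2} = \left(- \frac{1241}{976} + 193\right)^{2} = \left(\frac{187127}{976}\right)^{2} = \frac{35016514129}{952576}$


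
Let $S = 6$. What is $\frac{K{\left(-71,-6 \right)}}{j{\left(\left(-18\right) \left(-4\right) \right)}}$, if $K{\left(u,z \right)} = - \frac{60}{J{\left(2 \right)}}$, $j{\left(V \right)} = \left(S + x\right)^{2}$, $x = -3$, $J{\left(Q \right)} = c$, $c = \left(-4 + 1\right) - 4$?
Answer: $\frac{20}{21} \approx 0.95238$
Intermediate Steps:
$c = -7$ ($c = -3 - 4 = -7$)
$J{\left(Q \right)} = -7$
$j{\left(V \right)} = 9$ ($j{\left(V \right)} = \left(6 - 3\right)^{2} = 3^{2} = 9$)
$K{\left(u,z \right)} = \frac{60}{7}$ ($K{\left(u,z \right)} = - \frac{60}{-7} = \left(-60\right) \left(- \frac{1}{7}\right) = \frac{60}{7}$)
$\frac{K{\left(-71,-6 \right)}}{j{\left(\left(-18\right) \left(-4\right) \right)}} = \frac{60}{7 \cdot 9} = \frac{60}{7} \cdot \frac{1}{9} = \frac{20}{21}$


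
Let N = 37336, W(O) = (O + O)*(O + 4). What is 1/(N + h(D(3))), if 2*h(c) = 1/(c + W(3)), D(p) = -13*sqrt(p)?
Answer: 187725492/7008922105537 - 26*sqrt(3)/7008922105537 ≈ 2.6784e-5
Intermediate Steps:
W(O) = 2*O*(4 + O) (W(O) = (2*O)*(4 + O) = 2*O*(4 + O))
h(c) = 1/(2*(42 + c)) (h(c) = 1/(2*(c + 2*3*(4 + 3))) = 1/(2*(c + 2*3*7)) = 1/(2*(c + 42)) = 1/(2*(42 + c)))
1/(N + h(D(3))) = 1/(37336 + 1/(2*(42 - 13*sqrt(3))))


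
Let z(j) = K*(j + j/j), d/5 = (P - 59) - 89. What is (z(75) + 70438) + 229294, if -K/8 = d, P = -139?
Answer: 1172212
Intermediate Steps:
d = -1435 (d = 5*((-139 - 59) - 89) = 5*(-198 - 89) = 5*(-287) = -1435)
K = 11480 (K = -8*(-1435) = 11480)
z(j) = 11480 + 11480*j (z(j) = 11480*(j + j/j) = 11480*(j + 1) = 11480*(1 + j) = 11480 + 11480*j)
(z(75) + 70438) + 229294 = ((11480 + 11480*75) + 70438) + 229294 = ((11480 + 861000) + 70438) + 229294 = (872480 + 70438) + 229294 = 942918 + 229294 = 1172212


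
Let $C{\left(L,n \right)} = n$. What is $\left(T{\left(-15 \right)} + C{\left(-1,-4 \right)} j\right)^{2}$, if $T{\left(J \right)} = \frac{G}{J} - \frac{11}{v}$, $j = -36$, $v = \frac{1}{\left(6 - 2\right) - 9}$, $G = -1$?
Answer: $\frac{8916196}{225} \approx 39628.0$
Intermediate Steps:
$v = - \frac{1}{5}$ ($v = \frac{1}{4 - 9} = \frac{1}{-5} = - \frac{1}{5} \approx -0.2$)
$T{\left(J \right)} = 55 - \frac{1}{J}$ ($T{\left(J \right)} = - \frac{1}{J} - \frac{11}{- \frac{1}{5}} = - \frac{1}{J} - -55 = - \frac{1}{J} + 55 = 55 - \frac{1}{J}$)
$\left(T{\left(-15 \right)} + C{\left(-1,-4 \right)} j\right)^{2} = \left(\left(55 - \frac{1}{-15}\right) - -144\right)^{2} = \left(\left(55 - - \frac{1}{15}\right) + 144\right)^{2} = \left(\left(55 + \frac{1}{15}\right) + 144\right)^{2} = \left(\frac{826}{15} + 144\right)^{2} = \left(\frac{2986}{15}\right)^{2} = \frac{8916196}{225}$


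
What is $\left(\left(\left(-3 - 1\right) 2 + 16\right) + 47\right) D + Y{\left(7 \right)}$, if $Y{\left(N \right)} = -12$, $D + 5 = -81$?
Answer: $-4742$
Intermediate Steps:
$D = -86$ ($D = -5 - 81 = -86$)
$\left(\left(\left(-3 - 1\right) 2 + 16\right) + 47\right) D + Y{\left(7 \right)} = \left(\left(\left(-3 - 1\right) 2 + 16\right) + 47\right) \left(-86\right) - 12 = \left(\left(\left(-4\right) 2 + 16\right) + 47\right) \left(-86\right) - 12 = \left(\left(-8 + 16\right) + 47\right) \left(-86\right) - 12 = \left(8 + 47\right) \left(-86\right) - 12 = 55 \left(-86\right) - 12 = -4730 - 12 = -4742$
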